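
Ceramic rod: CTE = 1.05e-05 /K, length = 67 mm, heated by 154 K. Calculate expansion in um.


dL = 1.05e-05 * 67 * 154 * 1000 = 108.339 um

108.339


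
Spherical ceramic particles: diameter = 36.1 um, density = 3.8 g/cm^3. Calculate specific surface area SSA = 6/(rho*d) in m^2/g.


SSA = 6 / (3.8 * 36.1) = 0.044 m^2/g

0.044


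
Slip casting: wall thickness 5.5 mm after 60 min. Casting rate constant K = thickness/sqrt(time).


K = 5.5 / sqrt(60) = 5.5 / 7.746 = 0.71 mm/min^0.5

0.71


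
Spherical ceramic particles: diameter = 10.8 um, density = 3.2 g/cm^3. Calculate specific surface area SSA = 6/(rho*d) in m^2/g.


SSA = 6 / (3.2 * 10.8) = 0.174 m^2/g

0.174


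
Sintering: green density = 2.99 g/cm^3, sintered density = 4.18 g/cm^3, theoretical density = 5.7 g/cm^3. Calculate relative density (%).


Relative = 4.18 / 5.7 * 100 = 73.3%

73.3


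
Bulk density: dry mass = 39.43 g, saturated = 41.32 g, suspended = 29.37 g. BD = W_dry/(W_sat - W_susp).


BD = 39.43 / (41.32 - 29.37) = 39.43 / 11.95 = 3.3 g/cm^3

3.3


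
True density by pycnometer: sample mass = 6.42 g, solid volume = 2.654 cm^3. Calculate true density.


TD = 6.42 / 2.654 = 2.419 g/cm^3

2.419


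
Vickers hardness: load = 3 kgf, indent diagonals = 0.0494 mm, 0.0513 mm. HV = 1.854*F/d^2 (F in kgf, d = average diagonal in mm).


d_avg = (0.0494+0.0513)/2 = 0.05035 mm
HV = 1.854*3/0.05035^2 = 2194

2194


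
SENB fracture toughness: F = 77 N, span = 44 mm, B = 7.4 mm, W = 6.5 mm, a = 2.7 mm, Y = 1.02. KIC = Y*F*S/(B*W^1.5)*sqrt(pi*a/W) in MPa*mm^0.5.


KIC = 1.02*77*44/(7.4*6.5^1.5)*sqrt(pi*2.7/6.5) = 32.19

32.19


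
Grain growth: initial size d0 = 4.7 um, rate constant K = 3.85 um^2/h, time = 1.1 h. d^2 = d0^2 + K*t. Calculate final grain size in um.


d^2 = 4.7^2 + 3.85*1.1 = 26.325
d = sqrt(26.325) = 5.13 um

5.13


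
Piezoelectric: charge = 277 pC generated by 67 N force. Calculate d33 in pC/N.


d33 = 277 / 67 = 4.1 pC/N

4.1


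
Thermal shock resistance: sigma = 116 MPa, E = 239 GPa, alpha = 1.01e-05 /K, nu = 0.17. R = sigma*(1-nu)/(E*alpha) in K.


R = 116*(1-0.17)/(239*1000*1.01e-05) = 40 K

40


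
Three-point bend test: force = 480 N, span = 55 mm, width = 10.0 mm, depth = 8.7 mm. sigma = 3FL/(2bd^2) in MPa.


sigma = 3*480*55/(2*10.0*8.7^2) = 52.3 MPa

52.3


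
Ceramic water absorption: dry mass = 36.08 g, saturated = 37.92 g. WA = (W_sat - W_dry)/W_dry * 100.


WA = (37.92 - 36.08) / 36.08 * 100 = 5.1%

5.1


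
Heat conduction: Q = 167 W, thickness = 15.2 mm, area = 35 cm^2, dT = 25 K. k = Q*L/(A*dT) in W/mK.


k = 167*15.2/1000/(35/10000*25) = 29.01 W/mK

29.01


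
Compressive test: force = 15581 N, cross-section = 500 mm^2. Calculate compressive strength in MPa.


CS = 15581 / 500 = 31.2 MPa

31.2


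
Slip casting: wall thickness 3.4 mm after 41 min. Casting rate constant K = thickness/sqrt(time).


K = 3.4 / sqrt(41) = 3.4 / 6.4031 = 0.531 mm/min^0.5

0.531


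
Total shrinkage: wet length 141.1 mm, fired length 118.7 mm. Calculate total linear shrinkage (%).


TS = (141.1 - 118.7) / 141.1 * 100 = 15.88%

15.88


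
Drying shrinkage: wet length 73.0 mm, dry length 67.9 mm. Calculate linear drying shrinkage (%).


DS = (73.0 - 67.9) / 73.0 * 100 = 6.99%

6.99


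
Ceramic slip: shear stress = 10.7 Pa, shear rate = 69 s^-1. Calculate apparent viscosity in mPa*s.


eta = tau/gamma * 1000 = 10.7/69 * 1000 = 155.1 mPa*s

155.1


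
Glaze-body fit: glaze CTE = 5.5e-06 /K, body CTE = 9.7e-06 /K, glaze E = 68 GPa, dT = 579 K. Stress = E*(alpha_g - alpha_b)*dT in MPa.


Stress = 68*1000*(5.5e-06 - 9.7e-06)*579 = -165.4 MPa

-165.4


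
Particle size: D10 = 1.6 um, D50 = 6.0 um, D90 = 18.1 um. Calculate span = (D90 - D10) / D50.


Span = (18.1 - 1.6) / 6.0 = 16.5 / 6.0 = 2.75

2.75


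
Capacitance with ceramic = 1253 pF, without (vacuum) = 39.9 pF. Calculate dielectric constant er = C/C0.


er = 1253 / 39.9 = 31.4

31.4


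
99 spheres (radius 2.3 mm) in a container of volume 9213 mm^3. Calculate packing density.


V_sphere = 4/3*pi*2.3^3 = 50.965 mm^3
Total V = 99*50.965 = 5045.535 mm^3
PD = 5045.535 / 9213 = 0.548

0.548


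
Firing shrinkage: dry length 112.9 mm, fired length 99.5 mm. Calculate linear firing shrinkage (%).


FS = (112.9 - 99.5) / 112.9 * 100 = 11.87%

11.87


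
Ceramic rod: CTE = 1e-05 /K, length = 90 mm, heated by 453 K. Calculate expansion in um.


dL = 1e-05 * 90 * 453 * 1000 = 407.7 um

407.7


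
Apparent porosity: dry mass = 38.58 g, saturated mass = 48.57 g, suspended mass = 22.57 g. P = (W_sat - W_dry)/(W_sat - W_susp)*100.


P = (48.57 - 38.58) / (48.57 - 22.57) * 100 = 9.99 / 26.0 * 100 = 38.4%

38.4


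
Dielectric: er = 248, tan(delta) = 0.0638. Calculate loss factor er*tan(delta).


Loss = 248 * 0.0638 = 15.822

15.822


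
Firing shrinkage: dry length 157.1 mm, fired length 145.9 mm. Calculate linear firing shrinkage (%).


FS = (157.1 - 145.9) / 157.1 * 100 = 7.13%

7.13


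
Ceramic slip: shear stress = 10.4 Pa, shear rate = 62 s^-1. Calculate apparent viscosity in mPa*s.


eta = tau/gamma * 1000 = 10.4/62 * 1000 = 167.7 mPa*s

167.7


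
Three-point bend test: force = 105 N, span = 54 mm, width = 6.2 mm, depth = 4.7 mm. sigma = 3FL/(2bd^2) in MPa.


sigma = 3*105*54/(2*6.2*4.7^2) = 62.1 MPa

62.1


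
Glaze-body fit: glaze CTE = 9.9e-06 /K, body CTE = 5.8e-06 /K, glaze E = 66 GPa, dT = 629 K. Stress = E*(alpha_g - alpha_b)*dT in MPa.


Stress = 66*1000*(9.9e-06 - 5.8e-06)*629 = 170.2 MPa

170.2


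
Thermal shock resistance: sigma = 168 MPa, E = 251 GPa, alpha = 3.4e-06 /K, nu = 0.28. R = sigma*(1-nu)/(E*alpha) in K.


R = 168*(1-0.28)/(251*1000*3.4e-06) = 142 K

142


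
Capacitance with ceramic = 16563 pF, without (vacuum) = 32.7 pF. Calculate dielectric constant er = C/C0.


er = 16563 / 32.7 = 506.51

506.51


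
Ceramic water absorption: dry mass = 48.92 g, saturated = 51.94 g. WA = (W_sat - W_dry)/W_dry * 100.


WA = (51.94 - 48.92) / 48.92 * 100 = 6.17%

6.17


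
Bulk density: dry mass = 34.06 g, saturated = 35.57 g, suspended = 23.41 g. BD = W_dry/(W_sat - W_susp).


BD = 34.06 / (35.57 - 23.41) = 34.06 / 12.16 = 2.801 g/cm^3

2.801


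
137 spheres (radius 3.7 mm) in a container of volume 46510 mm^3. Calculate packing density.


V_sphere = 4/3*pi*3.7^3 = 212.1748 mm^3
Total V = 137*212.1748 = 29067.9476 mm^3
PD = 29067.9476 / 46510 = 0.625

0.625


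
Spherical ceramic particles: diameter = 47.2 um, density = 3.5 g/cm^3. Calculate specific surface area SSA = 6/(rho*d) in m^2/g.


SSA = 6 / (3.5 * 47.2) = 0.036 m^2/g

0.036


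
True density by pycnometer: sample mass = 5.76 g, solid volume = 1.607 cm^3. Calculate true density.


TD = 5.76 / 1.607 = 3.584 g/cm^3

3.584


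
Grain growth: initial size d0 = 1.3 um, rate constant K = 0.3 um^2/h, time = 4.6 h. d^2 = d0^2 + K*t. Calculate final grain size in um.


d^2 = 1.3^2 + 0.3*4.6 = 3.07
d = sqrt(3.07) = 1.75 um

1.75


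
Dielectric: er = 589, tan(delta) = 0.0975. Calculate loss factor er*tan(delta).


Loss = 589 * 0.0975 = 57.428

57.428


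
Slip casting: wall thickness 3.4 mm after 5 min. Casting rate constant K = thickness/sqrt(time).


K = 3.4 / sqrt(5) = 3.4 / 2.2361 = 1.521 mm/min^0.5

1.521


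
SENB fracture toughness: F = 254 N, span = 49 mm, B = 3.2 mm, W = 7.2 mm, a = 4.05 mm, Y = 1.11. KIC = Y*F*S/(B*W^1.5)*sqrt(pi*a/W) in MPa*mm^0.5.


KIC = 1.11*254*49/(3.2*7.2^1.5)*sqrt(pi*4.05/7.2) = 297.06

297.06


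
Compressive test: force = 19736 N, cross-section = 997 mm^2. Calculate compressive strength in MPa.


CS = 19736 / 997 = 19.8 MPa

19.8


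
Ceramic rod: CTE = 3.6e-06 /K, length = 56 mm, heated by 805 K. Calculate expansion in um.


dL = 3.6e-06 * 56 * 805 * 1000 = 162.288 um

162.288


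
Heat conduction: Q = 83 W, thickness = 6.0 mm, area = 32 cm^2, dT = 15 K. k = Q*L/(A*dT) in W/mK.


k = 83*6.0/1000/(32/10000*15) = 10.38 W/mK

10.38


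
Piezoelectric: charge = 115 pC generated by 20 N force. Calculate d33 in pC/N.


d33 = 115 / 20 = 5.8 pC/N

5.8


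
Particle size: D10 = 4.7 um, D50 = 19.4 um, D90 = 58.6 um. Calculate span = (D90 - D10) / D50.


Span = (58.6 - 4.7) / 19.4 = 53.9 / 19.4 = 2.778

2.778


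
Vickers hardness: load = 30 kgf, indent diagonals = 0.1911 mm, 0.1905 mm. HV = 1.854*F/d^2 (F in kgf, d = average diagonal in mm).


d_avg = (0.1911+0.1905)/2 = 0.1908 mm
HV = 1.854*30/0.1908^2 = 1528

1528


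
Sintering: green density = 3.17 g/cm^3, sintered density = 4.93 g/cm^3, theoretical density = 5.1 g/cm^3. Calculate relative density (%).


Relative = 4.93 / 5.1 * 100 = 96.7%

96.7


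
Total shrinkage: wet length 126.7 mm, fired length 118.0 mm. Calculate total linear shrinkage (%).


TS = (126.7 - 118.0) / 126.7 * 100 = 6.87%

6.87


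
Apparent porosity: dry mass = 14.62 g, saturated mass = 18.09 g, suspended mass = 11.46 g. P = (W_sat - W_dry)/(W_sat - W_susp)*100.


P = (18.09 - 14.62) / (18.09 - 11.46) * 100 = 3.47 / 6.63 * 100 = 52.3%

52.3


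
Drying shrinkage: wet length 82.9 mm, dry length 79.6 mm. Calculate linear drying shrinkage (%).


DS = (82.9 - 79.6) / 82.9 * 100 = 3.98%

3.98


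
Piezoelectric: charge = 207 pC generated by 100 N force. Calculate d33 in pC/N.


d33 = 207 / 100 = 2.1 pC/N

2.1


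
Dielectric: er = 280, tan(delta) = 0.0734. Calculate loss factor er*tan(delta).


Loss = 280 * 0.0734 = 20.552

20.552


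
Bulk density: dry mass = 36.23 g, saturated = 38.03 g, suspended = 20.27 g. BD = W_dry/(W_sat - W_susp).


BD = 36.23 / (38.03 - 20.27) = 36.23 / 17.76 = 2.04 g/cm^3

2.04


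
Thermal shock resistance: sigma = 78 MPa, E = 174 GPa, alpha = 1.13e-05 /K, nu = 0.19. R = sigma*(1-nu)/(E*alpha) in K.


R = 78*(1-0.19)/(174*1000*1.13e-05) = 32 K

32


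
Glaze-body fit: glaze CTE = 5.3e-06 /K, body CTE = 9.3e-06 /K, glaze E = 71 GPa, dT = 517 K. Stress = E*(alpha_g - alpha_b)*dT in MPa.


Stress = 71*1000*(5.3e-06 - 9.3e-06)*517 = -146.8 MPa

-146.8


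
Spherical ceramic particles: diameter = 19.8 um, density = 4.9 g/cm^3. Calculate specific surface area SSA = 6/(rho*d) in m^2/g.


SSA = 6 / (4.9 * 19.8) = 0.062 m^2/g

0.062


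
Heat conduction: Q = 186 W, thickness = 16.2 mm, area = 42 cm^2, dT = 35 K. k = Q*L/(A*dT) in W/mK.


k = 186*16.2/1000/(42/10000*35) = 20.5 W/mK

20.5


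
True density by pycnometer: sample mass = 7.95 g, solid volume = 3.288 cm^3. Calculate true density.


TD = 7.95 / 3.288 = 2.418 g/cm^3

2.418


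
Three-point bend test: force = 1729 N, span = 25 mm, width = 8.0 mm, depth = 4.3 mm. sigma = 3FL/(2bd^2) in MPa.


sigma = 3*1729*25/(2*8.0*4.3^2) = 438.3 MPa

438.3


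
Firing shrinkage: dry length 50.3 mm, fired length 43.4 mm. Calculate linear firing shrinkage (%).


FS = (50.3 - 43.4) / 50.3 * 100 = 13.72%

13.72


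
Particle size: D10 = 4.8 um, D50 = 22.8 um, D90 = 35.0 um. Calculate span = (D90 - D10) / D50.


Span = (35.0 - 4.8) / 22.8 = 30.2 / 22.8 = 1.325

1.325


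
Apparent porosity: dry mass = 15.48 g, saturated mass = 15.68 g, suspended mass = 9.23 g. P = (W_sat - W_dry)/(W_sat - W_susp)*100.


P = (15.68 - 15.48) / (15.68 - 9.23) * 100 = 0.2 / 6.45 * 100 = 3.1%

3.1


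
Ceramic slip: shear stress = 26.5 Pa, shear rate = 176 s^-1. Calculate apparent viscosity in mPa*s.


eta = tau/gamma * 1000 = 26.5/176 * 1000 = 150.6 mPa*s

150.6


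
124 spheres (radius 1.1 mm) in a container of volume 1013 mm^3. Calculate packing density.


V_sphere = 4/3*pi*1.1^3 = 5.5753 mm^3
Total V = 124*5.5753 = 691.3372 mm^3
PD = 691.3372 / 1013 = 0.682

0.682


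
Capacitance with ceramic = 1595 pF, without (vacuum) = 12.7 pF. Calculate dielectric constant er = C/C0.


er = 1595 / 12.7 = 125.59

125.59


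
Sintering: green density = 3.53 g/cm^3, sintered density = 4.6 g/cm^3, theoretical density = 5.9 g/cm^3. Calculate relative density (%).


Relative = 4.6 / 5.9 * 100 = 78.0%

78.0


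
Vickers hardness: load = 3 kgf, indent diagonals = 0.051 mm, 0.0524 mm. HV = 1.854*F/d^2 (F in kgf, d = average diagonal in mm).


d_avg = (0.051+0.0524)/2 = 0.0517 mm
HV = 1.854*3/0.0517^2 = 2081

2081


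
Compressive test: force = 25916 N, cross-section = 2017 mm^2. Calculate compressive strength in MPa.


CS = 25916 / 2017 = 12.8 MPa

12.8


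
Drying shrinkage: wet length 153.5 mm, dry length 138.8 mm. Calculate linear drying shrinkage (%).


DS = (153.5 - 138.8) / 153.5 * 100 = 9.58%

9.58


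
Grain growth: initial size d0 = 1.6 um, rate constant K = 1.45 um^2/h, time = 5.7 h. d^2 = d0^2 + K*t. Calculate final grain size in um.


d^2 = 1.6^2 + 1.45*5.7 = 10.825
d = sqrt(10.825) = 3.29 um

3.29


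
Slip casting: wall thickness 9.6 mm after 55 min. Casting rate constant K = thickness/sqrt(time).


K = 9.6 / sqrt(55) = 9.6 / 7.4162 = 1.294 mm/min^0.5

1.294


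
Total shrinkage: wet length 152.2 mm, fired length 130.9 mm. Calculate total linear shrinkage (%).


TS = (152.2 - 130.9) / 152.2 * 100 = 13.99%

13.99


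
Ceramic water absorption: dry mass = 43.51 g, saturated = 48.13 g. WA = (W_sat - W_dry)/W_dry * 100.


WA = (48.13 - 43.51) / 43.51 * 100 = 10.62%

10.62


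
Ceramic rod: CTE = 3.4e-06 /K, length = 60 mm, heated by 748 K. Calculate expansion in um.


dL = 3.4e-06 * 60 * 748 * 1000 = 152.592 um

152.592


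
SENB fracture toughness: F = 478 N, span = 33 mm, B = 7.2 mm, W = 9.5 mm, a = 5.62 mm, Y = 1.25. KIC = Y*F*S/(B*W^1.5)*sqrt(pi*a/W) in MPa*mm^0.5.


KIC = 1.25*478*33/(7.2*9.5^1.5)*sqrt(pi*5.62/9.5) = 127.5

127.5


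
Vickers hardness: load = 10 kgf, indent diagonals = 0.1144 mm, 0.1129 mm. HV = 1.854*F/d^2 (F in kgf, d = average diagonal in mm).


d_avg = (0.1144+0.1129)/2 = 0.11365 mm
HV = 1.854*10/0.11365^2 = 1435

1435


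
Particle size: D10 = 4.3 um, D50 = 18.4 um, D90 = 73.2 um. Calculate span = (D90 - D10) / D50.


Span = (73.2 - 4.3) / 18.4 = 68.9 / 18.4 = 3.745

3.745


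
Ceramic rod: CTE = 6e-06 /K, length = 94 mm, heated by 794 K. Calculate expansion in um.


dL = 6e-06 * 94 * 794 * 1000 = 447.816 um

447.816


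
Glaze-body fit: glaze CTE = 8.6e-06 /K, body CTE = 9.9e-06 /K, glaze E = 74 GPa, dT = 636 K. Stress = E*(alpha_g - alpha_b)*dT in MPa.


Stress = 74*1000*(8.6e-06 - 9.9e-06)*636 = -61.2 MPa

-61.2


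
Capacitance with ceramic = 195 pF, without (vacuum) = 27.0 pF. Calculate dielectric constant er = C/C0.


er = 195 / 27.0 = 7.22

7.22


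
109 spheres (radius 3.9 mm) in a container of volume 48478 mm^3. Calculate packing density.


V_sphere = 4/3*pi*3.9^3 = 248.4748 mm^3
Total V = 109*248.4748 = 27083.7532 mm^3
PD = 27083.7532 / 48478 = 0.559

0.559


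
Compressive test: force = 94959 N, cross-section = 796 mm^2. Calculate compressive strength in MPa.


CS = 94959 / 796 = 119.3 MPa

119.3


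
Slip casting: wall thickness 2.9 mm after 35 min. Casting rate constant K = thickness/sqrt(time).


K = 2.9 / sqrt(35) = 2.9 / 5.9161 = 0.49 mm/min^0.5

0.49


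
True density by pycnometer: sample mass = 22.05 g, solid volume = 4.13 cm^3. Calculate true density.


TD = 22.05 / 4.13 = 5.339 g/cm^3

5.339


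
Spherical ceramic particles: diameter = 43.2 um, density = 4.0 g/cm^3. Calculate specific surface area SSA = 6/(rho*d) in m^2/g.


SSA = 6 / (4.0 * 43.2) = 0.035 m^2/g

0.035


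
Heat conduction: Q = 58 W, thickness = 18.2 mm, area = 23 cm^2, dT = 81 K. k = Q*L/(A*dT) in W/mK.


k = 58*18.2/1000/(23/10000*81) = 5.67 W/mK

5.67


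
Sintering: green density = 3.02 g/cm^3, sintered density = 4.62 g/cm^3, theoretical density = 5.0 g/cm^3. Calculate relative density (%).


Relative = 4.62 / 5.0 * 100 = 92.4%

92.4


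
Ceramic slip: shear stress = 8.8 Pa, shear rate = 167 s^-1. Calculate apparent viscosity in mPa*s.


eta = tau/gamma * 1000 = 8.8/167 * 1000 = 52.7 mPa*s

52.7


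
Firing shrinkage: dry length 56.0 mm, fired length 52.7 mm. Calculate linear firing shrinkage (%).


FS = (56.0 - 52.7) / 56.0 * 100 = 5.89%

5.89


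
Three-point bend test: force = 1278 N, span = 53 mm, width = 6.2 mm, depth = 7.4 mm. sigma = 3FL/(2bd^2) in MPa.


sigma = 3*1278*53/(2*6.2*7.4^2) = 299.3 MPa

299.3


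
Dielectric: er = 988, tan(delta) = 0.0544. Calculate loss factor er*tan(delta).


Loss = 988 * 0.0544 = 53.747

53.747


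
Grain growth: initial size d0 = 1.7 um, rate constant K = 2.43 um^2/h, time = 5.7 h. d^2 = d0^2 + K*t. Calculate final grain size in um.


d^2 = 1.7^2 + 2.43*5.7 = 16.741
d = sqrt(16.741) = 4.09 um

4.09


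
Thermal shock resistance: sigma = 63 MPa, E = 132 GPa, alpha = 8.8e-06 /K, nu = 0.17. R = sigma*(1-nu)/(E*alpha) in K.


R = 63*(1-0.17)/(132*1000*8.8e-06) = 45 K

45


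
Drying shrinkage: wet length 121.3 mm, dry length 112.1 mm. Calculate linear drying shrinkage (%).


DS = (121.3 - 112.1) / 121.3 * 100 = 7.58%

7.58


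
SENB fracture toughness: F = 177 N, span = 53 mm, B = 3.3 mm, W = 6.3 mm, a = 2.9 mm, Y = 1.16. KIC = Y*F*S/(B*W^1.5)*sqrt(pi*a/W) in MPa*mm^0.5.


KIC = 1.16*177*53/(3.3*6.3^1.5)*sqrt(pi*2.9/6.3) = 250.78

250.78


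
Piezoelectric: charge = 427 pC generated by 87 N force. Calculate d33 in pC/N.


d33 = 427 / 87 = 4.9 pC/N

4.9


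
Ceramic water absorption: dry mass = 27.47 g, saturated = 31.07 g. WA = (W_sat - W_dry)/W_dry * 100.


WA = (31.07 - 27.47) / 27.47 * 100 = 13.11%

13.11


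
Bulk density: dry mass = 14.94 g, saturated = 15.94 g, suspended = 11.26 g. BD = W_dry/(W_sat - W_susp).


BD = 14.94 / (15.94 - 11.26) = 14.94 / 4.68 = 3.192 g/cm^3

3.192


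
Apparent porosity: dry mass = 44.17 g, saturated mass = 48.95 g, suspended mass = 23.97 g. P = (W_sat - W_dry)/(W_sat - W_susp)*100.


P = (48.95 - 44.17) / (48.95 - 23.97) * 100 = 4.78 / 24.98 * 100 = 19.1%

19.1


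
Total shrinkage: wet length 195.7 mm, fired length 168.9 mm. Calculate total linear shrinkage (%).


TS = (195.7 - 168.9) / 195.7 * 100 = 13.69%

13.69


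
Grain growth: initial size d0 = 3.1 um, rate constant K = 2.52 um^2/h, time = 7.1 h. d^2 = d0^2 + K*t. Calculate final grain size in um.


d^2 = 3.1^2 + 2.52*7.1 = 27.502
d = sqrt(27.502) = 5.24 um

5.24


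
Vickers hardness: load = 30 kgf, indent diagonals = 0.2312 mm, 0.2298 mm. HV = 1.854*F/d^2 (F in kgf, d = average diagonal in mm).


d_avg = (0.2312+0.2298)/2 = 0.2305 mm
HV = 1.854*30/0.2305^2 = 1047

1047


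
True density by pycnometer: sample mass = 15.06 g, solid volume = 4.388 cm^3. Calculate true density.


TD = 15.06 / 4.388 = 3.432 g/cm^3

3.432


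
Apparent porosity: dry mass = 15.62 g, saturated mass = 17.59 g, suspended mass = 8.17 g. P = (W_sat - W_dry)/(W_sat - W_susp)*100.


P = (17.59 - 15.62) / (17.59 - 8.17) * 100 = 1.97 / 9.42 * 100 = 20.9%

20.9


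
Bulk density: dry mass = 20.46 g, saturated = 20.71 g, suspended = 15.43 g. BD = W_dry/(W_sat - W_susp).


BD = 20.46 / (20.71 - 15.43) = 20.46 / 5.28 = 3.875 g/cm^3

3.875


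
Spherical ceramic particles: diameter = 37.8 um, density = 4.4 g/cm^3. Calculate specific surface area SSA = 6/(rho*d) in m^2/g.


SSA = 6 / (4.4 * 37.8) = 0.036 m^2/g

0.036


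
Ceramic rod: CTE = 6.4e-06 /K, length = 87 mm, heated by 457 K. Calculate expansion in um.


dL = 6.4e-06 * 87 * 457 * 1000 = 254.458 um

254.458


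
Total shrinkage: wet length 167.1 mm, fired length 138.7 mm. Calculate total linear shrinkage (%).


TS = (167.1 - 138.7) / 167.1 * 100 = 17.0%

17.0


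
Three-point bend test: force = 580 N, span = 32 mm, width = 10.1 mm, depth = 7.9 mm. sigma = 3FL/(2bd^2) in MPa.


sigma = 3*580*32/(2*10.1*7.9^2) = 44.2 MPa

44.2


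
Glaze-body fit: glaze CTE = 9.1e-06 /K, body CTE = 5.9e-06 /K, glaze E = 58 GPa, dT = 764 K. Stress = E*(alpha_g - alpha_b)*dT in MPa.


Stress = 58*1000*(9.1e-06 - 5.9e-06)*764 = 141.8 MPa

141.8


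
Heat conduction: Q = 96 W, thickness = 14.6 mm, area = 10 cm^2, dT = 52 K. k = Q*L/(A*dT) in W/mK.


k = 96*14.6/1000/(10/10000*52) = 26.95 W/mK

26.95


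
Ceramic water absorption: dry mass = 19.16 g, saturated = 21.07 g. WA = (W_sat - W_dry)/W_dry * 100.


WA = (21.07 - 19.16) / 19.16 * 100 = 9.97%

9.97


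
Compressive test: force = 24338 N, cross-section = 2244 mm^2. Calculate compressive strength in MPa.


CS = 24338 / 2244 = 10.8 MPa

10.8


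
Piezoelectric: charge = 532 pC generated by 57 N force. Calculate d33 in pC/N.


d33 = 532 / 57 = 9.3 pC/N

9.3


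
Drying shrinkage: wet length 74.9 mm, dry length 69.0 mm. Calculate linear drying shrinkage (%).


DS = (74.9 - 69.0) / 74.9 * 100 = 7.88%

7.88


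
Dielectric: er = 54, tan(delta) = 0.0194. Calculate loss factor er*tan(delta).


Loss = 54 * 0.0194 = 1.048

1.048


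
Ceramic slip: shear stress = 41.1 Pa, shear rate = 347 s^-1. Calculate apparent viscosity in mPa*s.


eta = tau/gamma * 1000 = 41.1/347 * 1000 = 118.4 mPa*s

118.4


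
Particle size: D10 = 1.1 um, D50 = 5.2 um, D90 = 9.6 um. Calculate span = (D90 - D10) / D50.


Span = (9.6 - 1.1) / 5.2 = 8.5 / 5.2 = 1.635

1.635


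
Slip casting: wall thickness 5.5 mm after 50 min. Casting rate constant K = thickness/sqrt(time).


K = 5.5 / sqrt(50) = 5.5 / 7.0711 = 0.778 mm/min^0.5

0.778


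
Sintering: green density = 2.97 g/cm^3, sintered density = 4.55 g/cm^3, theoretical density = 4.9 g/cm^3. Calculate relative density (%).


Relative = 4.55 / 4.9 * 100 = 92.9%

92.9


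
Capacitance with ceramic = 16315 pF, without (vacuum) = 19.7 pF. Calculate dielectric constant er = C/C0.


er = 16315 / 19.7 = 828.17

828.17


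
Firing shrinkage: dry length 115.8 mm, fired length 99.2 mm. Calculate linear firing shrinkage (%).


FS = (115.8 - 99.2) / 115.8 * 100 = 14.34%

14.34


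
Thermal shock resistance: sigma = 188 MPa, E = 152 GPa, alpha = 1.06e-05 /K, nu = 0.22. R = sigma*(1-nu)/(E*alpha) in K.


R = 188*(1-0.22)/(152*1000*1.06e-05) = 91 K

91


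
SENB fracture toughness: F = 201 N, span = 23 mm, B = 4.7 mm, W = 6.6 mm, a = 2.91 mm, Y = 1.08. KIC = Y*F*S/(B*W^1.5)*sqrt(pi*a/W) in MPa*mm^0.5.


KIC = 1.08*201*23/(4.7*6.6^1.5)*sqrt(pi*2.91/6.6) = 73.74

73.74


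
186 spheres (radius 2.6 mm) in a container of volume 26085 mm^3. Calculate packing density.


V_sphere = 4/3*pi*2.6^3 = 73.6222 mm^3
Total V = 186*73.6222 = 13693.7292 mm^3
PD = 13693.7292 / 26085 = 0.525

0.525


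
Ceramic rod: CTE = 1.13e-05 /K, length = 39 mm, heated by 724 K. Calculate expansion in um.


dL = 1.13e-05 * 39 * 724 * 1000 = 319.067 um

319.067


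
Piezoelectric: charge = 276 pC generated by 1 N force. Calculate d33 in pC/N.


d33 = 276 / 1 = 276.0 pC/N

276.0


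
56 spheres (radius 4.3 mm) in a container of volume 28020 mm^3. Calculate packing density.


V_sphere = 4/3*pi*4.3^3 = 333.0381 mm^3
Total V = 56*333.0381 = 18650.1336 mm^3
PD = 18650.1336 / 28020 = 0.666

0.666


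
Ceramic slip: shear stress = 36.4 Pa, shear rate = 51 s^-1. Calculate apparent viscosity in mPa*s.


eta = tau/gamma * 1000 = 36.4/51 * 1000 = 713.7 mPa*s

713.7


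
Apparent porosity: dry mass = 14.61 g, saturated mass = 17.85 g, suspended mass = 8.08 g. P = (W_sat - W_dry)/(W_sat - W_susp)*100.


P = (17.85 - 14.61) / (17.85 - 8.08) * 100 = 3.24 / 9.77 * 100 = 33.2%

33.2


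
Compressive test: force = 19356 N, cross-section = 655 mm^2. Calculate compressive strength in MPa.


CS = 19356 / 655 = 29.6 MPa

29.6


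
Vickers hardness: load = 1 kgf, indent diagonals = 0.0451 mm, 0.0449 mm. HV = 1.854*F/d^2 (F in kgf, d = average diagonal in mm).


d_avg = (0.0451+0.0449)/2 = 0.045 mm
HV = 1.854*1/0.045^2 = 916

916


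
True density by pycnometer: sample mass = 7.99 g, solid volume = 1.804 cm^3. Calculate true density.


TD = 7.99 / 1.804 = 4.429 g/cm^3

4.429


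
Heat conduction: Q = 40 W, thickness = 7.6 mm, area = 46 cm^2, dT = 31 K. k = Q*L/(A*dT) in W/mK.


k = 40*7.6/1000/(46/10000*31) = 2.13 W/mK

2.13


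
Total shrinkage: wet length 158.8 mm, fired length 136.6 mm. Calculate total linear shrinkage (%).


TS = (158.8 - 136.6) / 158.8 * 100 = 13.98%

13.98


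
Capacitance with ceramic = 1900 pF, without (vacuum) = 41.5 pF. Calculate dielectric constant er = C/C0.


er = 1900 / 41.5 = 45.78

45.78


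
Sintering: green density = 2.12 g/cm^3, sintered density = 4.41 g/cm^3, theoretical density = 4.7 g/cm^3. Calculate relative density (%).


Relative = 4.41 / 4.7 * 100 = 93.8%

93.8


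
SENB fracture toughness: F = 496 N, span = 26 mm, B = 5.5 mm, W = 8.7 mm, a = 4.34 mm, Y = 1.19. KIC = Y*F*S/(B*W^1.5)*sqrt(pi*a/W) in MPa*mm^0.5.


KIC = 1.19*496*26/(5.5*8.7^1.5)*sqrt(pi*4.34/8.7) = 136.12

136.12


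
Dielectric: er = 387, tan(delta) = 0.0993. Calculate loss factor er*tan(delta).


Loss = 387 * 0.0993 = 38.429

38.429


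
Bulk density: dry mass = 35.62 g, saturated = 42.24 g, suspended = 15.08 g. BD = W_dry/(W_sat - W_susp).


BD = 35.62 / (42.24 - 15.08) = 35.62 / 27.16 = 1.311 g/cm^3

1.311


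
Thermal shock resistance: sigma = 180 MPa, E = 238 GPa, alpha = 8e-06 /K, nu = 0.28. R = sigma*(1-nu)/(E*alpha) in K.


R = 180*(1-0.28)/(238*1000*8e-06) = 68 K

68


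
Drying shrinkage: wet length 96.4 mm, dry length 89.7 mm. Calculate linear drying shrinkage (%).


DS = (96.4 - 89.7) / 96.4 * 100 = 6.95%

6.95


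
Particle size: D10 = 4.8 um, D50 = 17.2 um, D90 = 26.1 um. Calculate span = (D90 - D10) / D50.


Span = (26.1 - 4.8) / 17.2 = 21.3 / 17.2 = 1.238

1.238


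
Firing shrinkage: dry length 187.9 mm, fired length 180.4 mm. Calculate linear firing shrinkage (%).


FS = (187.9 - 180.4) / 187.9 * 100 = 3.99%

3.99


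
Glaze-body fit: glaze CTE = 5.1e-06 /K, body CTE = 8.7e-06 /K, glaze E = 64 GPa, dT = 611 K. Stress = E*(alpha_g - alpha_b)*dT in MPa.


Stress = 64*1000*(5.1e-06 - 8.7e-06)*611 = -140.8 MPa

-140.8


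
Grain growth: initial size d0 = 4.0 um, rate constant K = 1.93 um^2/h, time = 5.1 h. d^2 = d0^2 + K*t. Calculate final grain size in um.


d^2 = 4.0^2 + 1.93*5.1 = 25.843
d = sqrt(25.843) = 5.08 um

5.08


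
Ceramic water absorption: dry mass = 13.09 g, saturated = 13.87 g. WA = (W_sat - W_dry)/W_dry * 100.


WA = (13.87 - 13.09) / 13.09 * 100 = 5.96%

5.96


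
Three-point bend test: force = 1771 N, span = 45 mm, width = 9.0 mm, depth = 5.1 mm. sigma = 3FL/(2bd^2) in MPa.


sigma = 3*1771*45/(2*9.0*5.1^2) = 510.7 MPa

510.7


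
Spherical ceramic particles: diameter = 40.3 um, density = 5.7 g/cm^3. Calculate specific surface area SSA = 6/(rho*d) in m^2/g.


SSA = 6 / (5.7 * 40.3) = 0.026 m^2/g

0.026


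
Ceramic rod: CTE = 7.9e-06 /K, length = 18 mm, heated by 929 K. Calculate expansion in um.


dL = 7.9e-06 * 18 * 929 * 1000 = 132.104 um

132.104


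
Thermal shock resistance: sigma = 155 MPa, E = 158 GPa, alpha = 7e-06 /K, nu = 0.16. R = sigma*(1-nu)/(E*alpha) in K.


R = 155*(1-0.16)/(158*1000*7e-06) = 118 K

118


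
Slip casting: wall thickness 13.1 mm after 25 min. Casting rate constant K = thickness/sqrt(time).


K = 13.1 / sqrt(25) = 13.1 / 5.0 = 2.62 mm/min^0.5

2.62


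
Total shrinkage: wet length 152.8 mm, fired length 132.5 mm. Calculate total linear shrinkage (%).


TS = (152.8 - 132.5) / 152.8 * 100 = 13.29%

13.29


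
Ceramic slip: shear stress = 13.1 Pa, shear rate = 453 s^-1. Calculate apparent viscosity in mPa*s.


eta = tau/gamma * 1000 = 13.1/453 * 1000 = 28.9 mPa*s

28.9


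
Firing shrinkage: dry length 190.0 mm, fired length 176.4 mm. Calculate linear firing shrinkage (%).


FS = (190.0 - 176.4) / 190.0 * 100 = 7.16%

7.16


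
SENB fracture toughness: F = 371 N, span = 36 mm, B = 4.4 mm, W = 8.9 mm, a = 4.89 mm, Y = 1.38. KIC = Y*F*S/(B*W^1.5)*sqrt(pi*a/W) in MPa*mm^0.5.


KIC = 1.38*371*36/(4.4*8.9^1.5)*sqrt(pi*4.89/8.9) = 207.28

207.28


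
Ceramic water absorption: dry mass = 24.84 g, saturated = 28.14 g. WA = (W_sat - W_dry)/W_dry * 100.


WA = (28.14 - 24.84) / 24.84 * 100 = 13.29%

13.29


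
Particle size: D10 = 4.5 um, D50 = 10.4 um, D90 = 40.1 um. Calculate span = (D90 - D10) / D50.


Span = (40.1 - 4.5) / 10.4 = 35.6 / 10.4 = 3.423

3.423


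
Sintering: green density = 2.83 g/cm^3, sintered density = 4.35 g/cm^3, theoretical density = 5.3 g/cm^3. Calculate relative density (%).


Relative = 4.35 / 5.3 * 100 = 82.1%

82.1


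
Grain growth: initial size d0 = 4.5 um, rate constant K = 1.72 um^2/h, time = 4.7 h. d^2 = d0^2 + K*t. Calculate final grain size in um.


d^2 = 4.5^2 + 1.72*4.7 = 28.334
d = sqrt(28.334) = 5.32 um

5.32


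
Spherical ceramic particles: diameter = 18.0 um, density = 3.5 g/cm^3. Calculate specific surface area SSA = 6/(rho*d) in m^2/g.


SSA = 6 / (3.5 * 18.0) = 0.095 m^2/g

0.095


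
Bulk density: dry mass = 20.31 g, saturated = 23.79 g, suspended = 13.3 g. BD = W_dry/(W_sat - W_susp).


BD = 20.31 / (23.79 - 13.3) = 20.31 / 10.49 = 1.936 g/cm^3

1.936


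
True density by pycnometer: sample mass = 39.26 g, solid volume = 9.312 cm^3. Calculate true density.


TD = 39.26 / 9.312 = 4.216 g/cm^3

4.216


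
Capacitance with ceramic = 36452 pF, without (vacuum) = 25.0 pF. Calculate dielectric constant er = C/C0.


er = 36452 / 25.0 = 1458.08

1458.08


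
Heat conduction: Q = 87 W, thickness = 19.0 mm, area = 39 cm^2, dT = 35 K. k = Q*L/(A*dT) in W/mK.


k = 87*19.0/1000/(39/10000*35) = 12.11 W/mK

12.11


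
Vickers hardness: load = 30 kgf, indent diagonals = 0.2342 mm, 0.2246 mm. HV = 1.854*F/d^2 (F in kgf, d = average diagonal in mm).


d_avg = (0.2342+0.2246)/2 = 0.2294 mm
HV = 1.854*30/0.2294^2 = 1057

1057


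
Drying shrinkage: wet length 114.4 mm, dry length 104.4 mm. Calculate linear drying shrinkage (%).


DS = (114.4 - 104.4) / 114.4 * 100 = 8.74%

8.74


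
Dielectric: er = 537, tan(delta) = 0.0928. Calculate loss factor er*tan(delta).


Loss = 537 * 0.0928 = 49.834

49.834


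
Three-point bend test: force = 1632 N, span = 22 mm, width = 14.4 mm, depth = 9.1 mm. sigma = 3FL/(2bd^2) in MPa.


sigma = 3*1632*22/(2*14.4*9.1^2) = 45.2 MPa

45.2


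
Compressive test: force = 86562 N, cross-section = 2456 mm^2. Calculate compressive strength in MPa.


CS = 86562 / 2456 = 35.2 MPa

35.2


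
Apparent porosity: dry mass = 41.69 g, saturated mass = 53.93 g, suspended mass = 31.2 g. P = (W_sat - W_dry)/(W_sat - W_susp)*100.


P = (53.93 - 41.69) / (53.93 - 31.2) * 100 = 12.24 / 22.73 * 100 = 53.8%

53.8


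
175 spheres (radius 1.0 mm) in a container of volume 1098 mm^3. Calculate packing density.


V_sphere = 4/3*pi*1.0^3 = 4.1888 mm^3
Total V = 175*4.1888 = 733.04 mm^3
PD = 733.04 / 1098 = 0.668

0.668


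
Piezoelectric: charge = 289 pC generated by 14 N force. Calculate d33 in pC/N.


d33 = 289 / 14 = 20.6 pC/N

20.6


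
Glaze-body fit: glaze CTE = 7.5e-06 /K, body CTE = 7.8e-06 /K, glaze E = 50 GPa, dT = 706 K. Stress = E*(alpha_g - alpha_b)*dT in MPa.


Stress = 50*1000*(7.5e-06 - 7.8e-06)*706 = -10.6 MPa

-10.6


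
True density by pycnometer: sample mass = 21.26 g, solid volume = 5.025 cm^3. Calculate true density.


TD = 21.26 / 5.025 = 4.231 g/cm^3

4.231


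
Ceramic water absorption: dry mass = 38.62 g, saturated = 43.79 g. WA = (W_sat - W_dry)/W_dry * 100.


WA = (43.79 - 38.62) / 38.62 * 100 = 13.39%

13.39


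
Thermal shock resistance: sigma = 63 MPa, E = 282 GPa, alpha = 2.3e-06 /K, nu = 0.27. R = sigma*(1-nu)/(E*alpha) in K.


R = 63*(1-0.27)/(282*1000*2.3e-06) = 71 K

71


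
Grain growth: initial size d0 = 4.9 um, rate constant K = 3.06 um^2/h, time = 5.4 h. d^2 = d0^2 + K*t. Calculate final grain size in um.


d^2 = 4.9^2 + 3.06*5.4 = 40.534
d = sqrt(40.534) = 6.37 um

6.37


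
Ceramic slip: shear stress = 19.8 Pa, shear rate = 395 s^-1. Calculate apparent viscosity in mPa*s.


eta = tau/gamma * 1000 = 19.8/395 * 1000 = 50.1 mPa*s

50.1


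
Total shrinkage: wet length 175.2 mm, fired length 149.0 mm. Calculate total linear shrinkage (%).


TS = (175.2 - 149.0) / 175.2 * 100 = 14.95%

14.95


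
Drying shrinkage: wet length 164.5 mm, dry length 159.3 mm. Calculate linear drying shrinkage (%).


DS = (164.5 - 159.3) / 164.5 * 100 = 3.16%

3.16


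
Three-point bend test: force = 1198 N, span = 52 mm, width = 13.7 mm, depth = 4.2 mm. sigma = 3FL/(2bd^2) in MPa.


sigma = 3*1198*52/(2*13.7*4.2^2) = 386.7 MPa

386.7


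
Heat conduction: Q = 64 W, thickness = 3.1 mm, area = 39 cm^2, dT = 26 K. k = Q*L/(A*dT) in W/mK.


k = 64*3.1/1000/(39/10000*26) = 1.96 W/mK

1.96


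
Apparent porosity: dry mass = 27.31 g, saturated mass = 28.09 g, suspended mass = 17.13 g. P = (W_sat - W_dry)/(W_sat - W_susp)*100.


P = (28.09 - 27.31) / (28.09 - 17.13) * 100 = 0.78 / 10.96 * 100 = 7.1%

7.1


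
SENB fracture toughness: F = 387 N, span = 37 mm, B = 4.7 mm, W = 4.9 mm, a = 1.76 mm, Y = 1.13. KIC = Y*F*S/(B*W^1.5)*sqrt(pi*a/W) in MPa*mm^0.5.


KIC = 1.13*387*37/(4.7*4.9^1.5)*sqrt(pi*1.76/4.9) = 337.16

337.16


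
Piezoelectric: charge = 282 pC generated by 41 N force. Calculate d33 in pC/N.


d33 = 282 / 41 = 6.9 pC/N

6.9


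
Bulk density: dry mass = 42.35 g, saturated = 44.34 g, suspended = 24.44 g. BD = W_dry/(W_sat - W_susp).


BD = 42.35 / (44.34 - 24.44) = 42.35 / 19.9 = 2.128 g/cm^3

2.128


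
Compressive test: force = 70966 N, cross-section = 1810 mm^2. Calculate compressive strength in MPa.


CS = 70966 / 1810 = 39.2 MPa

39.2


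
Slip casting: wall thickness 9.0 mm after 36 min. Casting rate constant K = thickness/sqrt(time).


K = 9.0 / sqrt(36) = 9.0 / 6.0 = 1.5 mm/min^0.5

1.5


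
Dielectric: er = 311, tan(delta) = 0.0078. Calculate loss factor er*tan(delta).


Loss = 311 * 0.0078 = 2.426

2.426


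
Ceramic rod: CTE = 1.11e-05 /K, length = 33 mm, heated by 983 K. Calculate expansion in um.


dL = 1.11e-05 * 33 * 983 * 1000 = 360.073 um

360.073


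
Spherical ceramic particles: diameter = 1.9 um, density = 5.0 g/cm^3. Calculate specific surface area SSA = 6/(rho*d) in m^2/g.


SSA = 6 / (5.0 * 1.9) = 0.632 m^2/g

0.632


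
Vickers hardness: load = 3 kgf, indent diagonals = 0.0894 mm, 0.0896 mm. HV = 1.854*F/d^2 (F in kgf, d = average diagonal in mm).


d_avg = (0.0894+0.0896)/2 = 0.0895 mm
HV = 1.854*3/0.0895^2 = 694

694


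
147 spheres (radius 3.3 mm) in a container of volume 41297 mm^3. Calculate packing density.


V_sphere = 4/3*pi*3.3^3 = 150.5326 mm^3
Total V = 147*150.5326 = 22128.2922 mm^3
PD = 22128.2922 / 41297 = 0.536

0.536


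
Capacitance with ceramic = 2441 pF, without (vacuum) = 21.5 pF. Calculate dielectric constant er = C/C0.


er = 2441 / 21.5 = 113.53

113.53


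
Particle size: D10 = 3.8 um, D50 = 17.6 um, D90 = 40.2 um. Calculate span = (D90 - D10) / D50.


Span = (40.2 - 3.8) / 17.6 = 36.4 / 17.6 = 2.068

2.068


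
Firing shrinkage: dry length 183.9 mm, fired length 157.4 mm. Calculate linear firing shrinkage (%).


FS = (183.9 - 157.4) / 183.9 * 100 = 14.41%

14.41


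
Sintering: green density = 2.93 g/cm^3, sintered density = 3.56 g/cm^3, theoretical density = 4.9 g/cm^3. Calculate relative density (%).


Relative = 3.56 / 4.9 * 100 = 72.7%

72.7


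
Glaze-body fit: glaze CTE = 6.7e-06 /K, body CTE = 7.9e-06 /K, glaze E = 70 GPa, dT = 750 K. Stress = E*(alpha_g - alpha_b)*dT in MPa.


Stress = 70*1000*(6.7e-06 - 7.9e-06)*750 = -63.0 MPa

-63.0


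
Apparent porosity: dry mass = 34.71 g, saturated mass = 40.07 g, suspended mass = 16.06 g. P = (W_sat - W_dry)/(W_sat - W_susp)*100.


P = (40.07 - 34.71) / (40.07 - 16.06) * 100 = 5.36 / 24.01 * 100 = 22.3%

22.3


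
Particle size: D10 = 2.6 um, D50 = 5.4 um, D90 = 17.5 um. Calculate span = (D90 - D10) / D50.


Span = (17.5 - 2.6) / 5.4 = 14.9 / 5.4 = 2.759

2.759


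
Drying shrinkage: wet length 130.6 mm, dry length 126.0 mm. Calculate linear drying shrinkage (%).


DS = (130.6 - 126.0) / 130.6 * 100 = 3.52%

3.52


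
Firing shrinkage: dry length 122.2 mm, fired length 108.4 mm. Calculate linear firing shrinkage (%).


FS = (122.2 - 108.4) / 122.2 * 100 = 11.29%

11.29


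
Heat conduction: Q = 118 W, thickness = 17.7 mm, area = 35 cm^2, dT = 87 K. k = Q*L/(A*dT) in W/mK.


k = 118*17.7/1000/(35/10000*87) = 6.86 W/mK

6.86


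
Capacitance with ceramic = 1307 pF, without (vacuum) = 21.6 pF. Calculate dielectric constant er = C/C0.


er = 1307 / 21.6 = 60.51

60.51


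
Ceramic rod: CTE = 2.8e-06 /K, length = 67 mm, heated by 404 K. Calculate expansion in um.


dL = 2.8e-06 * 67 * 404 * 1000 = 75.79 um

75.79


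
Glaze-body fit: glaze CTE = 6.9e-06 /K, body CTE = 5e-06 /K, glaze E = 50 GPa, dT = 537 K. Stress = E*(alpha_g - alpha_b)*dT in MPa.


Stress = 50*1000*(6.9e-06 - 5e-06)*537 = 51.0 MPa

51.0


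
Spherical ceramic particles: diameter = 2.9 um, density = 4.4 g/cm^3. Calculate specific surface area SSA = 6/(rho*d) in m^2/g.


SSA = 6 / (4.4 * 2.9) = 0.47 m^2/g

0.47


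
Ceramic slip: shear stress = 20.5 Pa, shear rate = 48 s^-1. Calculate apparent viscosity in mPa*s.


eta = tau/gamma * 1000 = 20.5/48 * 1000 = 427.1 mPa*s

427.1


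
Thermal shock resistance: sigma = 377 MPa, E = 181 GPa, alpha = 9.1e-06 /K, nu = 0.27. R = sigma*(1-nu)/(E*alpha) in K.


R = 377*(1-0.27)/(181*1000*9.1e-06) = 167 K

167


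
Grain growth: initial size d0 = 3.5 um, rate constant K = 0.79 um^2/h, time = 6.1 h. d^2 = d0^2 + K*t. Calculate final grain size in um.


d^2 = 3.5^2 + 0.79*6.1 = 17.069
d = sqrt(17.069) = 4.13 um

4.13


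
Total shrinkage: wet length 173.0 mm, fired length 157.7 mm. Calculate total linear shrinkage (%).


TS = (173.0 - 157.7) / 173.0 * 100 = 8.84%

8.84


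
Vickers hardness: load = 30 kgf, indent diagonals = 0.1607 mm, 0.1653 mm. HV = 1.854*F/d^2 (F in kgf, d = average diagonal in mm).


d_avg = (0.1607+0.1653)/2 = 0.163 mm
HV = 1.854*30/0.163^2 = 2093

2093


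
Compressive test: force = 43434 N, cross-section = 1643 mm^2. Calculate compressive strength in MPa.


CS = 43434 / 1643 = 26.4 MPa

26.4


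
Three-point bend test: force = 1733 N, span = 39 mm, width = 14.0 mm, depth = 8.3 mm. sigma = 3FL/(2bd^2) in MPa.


sigma = 3*1733*39/(2*14.0*8.3^2) = 105.1 MPa

105.1


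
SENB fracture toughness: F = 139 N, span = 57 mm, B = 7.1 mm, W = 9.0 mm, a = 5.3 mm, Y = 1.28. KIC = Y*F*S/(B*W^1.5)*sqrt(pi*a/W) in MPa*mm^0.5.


KIC = 1.28*139*57/(7.1*9.0^1.5)*sqrt(pi*5.3/9.0) = 71.96

71.96


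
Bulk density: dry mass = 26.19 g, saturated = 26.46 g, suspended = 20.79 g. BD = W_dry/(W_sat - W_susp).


BD = 26.19 / (26.46 - 20.79) = 26.19 / 5.67 = 4.619 g/cm^3

4.619


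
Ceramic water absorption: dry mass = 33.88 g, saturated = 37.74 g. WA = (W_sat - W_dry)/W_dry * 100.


WA = (37.74 - 33.88) / 33.88 * 100 = 11.39%

11.39


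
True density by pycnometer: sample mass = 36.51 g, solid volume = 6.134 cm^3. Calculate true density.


TD = 36.51 / 6.134 = 5.952 g/cm^3

5.952


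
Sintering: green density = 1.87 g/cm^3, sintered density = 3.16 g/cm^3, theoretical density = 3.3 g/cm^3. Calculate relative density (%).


Relative = 3.16 / 3.3 * 100 = 95.8%

95.8


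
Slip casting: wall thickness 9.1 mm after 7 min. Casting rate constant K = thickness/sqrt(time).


K = 9.1 / sqrt(7) = 9.1 / 2.6458 = 3.439 mm/min^0.5

3.439
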